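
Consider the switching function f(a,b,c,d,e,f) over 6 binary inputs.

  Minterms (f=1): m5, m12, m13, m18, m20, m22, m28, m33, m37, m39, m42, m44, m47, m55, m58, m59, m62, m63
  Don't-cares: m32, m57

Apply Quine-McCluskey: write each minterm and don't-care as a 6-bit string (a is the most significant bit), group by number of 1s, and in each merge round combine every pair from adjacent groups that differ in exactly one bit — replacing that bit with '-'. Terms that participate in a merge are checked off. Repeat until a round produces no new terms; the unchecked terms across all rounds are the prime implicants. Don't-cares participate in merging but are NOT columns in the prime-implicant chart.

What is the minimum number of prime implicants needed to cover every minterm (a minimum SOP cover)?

[col 0] 000101*, 001100*, 001101*, 010010*, 010100*, 010110*, 011100*, 100000*, 100001*, 100101*, 100111*, 101010*, 101100*, 101111*, 110111*, 111001*, 111010*, 111011*, 111110*, 111111*
[col 1] -00101, -01100, 0-1100, 00-101, 00110-, 01-100, 010-10, 0101-0, 1-0111*, 1-1010, 1-1111*, 10-111*, 100-01, 10000-, 1001-1, 11-111*, 111-10*, 111-11*, 1110-1, 11101-*, 11111-*
[col 2] 1--111, 111-1-
Prime implicants: -00101, -01100, 0-1100, 00-101, 00110-, 01-100, 010-10, 0101-0, 1--111, 1-1010, 100-01, 10000-, 1001-1, 111-1-, 1110-1
PI chart (minterm → PIs covering it):
  5 | -00101,00-101
  12 | -01100,0-1100,00110-
  13 | 00-101,00110-
  18 | 010-10  (sole → essential)
  20 | 01-100,0101-0
  22 | 010-10,0101-0
  28 | 0-1100,01-100
  33 | 100-01,10000-
  37 | -00101,100-01,1001-1
  39 | 1--111,1001-1
  42 | 1-1010  (sole → essential)
  44 | -01100  (sole → essential)
  47 | 1--111  (sole → essential)
  55 | 1--111  (sole → essential)
  58 | 1-1010,111-1-
  59 | 111-1-,1110-1
  62 | 111-1-  (sole → essential)
  63 | 1--111,111-1-
Essential prime implicants: -01100, 010-10, 1--111, 1-1010, 111-1-
Petrick residual → 00-101, 01-100, 100-01
Minimum SOP uses 8 PIs: b'cde'f' + a'b'de'f + a'bde'f' + a'bc'ef' + adef + acd'ef' + ab'c'e'f + abce

8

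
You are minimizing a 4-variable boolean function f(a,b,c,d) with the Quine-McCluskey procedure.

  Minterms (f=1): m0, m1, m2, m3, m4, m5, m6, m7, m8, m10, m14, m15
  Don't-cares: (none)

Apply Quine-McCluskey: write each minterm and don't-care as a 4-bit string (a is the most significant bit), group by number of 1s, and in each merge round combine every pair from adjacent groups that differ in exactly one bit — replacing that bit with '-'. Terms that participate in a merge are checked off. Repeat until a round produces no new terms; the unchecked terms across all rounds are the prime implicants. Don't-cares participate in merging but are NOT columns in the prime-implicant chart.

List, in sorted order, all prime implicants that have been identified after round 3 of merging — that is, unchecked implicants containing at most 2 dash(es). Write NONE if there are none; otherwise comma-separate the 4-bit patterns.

--10, -0-0, -11-

[col 0] 0000*, 0001*, 0010*, 0011*, 0100*, 0101*, 0110*, 0111*, 1000*, 1010*, 1110*, 1111*
[col 1] -000*, -010*, -110*, -111*, 0-00*, 0-01*, 0-10*, 0-11*, 00-0*, 00-1*, 000-*, 001-*, 01-0*, 01-1*, 010-*, 011-*, 1-10*, 10-0*, 111-*
[col 2] --10, -0-0, -11-, 0--0*, 0--1*, 0-0-*, 0-1-*, 00--*, 01--*
[col 3] 0---
Prime implicants: --10, -0-0, -11-, 0---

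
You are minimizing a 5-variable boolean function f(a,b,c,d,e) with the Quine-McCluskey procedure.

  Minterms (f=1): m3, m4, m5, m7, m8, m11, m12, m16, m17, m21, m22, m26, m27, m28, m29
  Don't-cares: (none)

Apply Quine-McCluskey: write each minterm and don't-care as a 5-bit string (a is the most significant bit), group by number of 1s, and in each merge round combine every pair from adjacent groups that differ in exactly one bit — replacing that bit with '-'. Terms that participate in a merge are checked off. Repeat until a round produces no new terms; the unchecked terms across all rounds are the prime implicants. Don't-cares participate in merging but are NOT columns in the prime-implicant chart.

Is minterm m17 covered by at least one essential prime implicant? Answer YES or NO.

[col 0] 00011*, 00100*, 00101*, 00111*, 01000*, 01011*, 01100*, 10000*, 10001*, 10101*, 10110, 11010*, 11011*, 11100*, 11101*
[col 1] -0101, -1011, -1100, 0-011, 0-100, 00-11, 001-1, 0010-, 01-00, 1-101, 10-01, 1000-, 1101-, 1110-
Prime implicants: -0101, -1011, -1100, 0-011, 0-100, 00-11, 001-1, 0010-, 01-00, 1-101, 10-01, 1000-, 10110, 1101-, 1110-
PI chart (minterm → PIs covering it):
  3 | 0-011,00-11
  4 | 0-100,0010-
  5 | -0101,001-1,0010-
  7 | 00-11,001-1
  8 | 01-00  (sole → essential)
  11 | -1011,0-011
  12 | -1100,0-100,01-00
  16 | 1000-  (sole → essential)
  17 | 10-01,1000-
  21 | -0101,1-101,10-01
  22 | 10110  (sole → essential)
  26 | 1101-  (sole → essential)
  27 | -1011,1101-
  28 | -1100,1110-
  29 | 1-101,1110-
Essential prime implicants: 01-00, 1000-, 10110, 1101-

YES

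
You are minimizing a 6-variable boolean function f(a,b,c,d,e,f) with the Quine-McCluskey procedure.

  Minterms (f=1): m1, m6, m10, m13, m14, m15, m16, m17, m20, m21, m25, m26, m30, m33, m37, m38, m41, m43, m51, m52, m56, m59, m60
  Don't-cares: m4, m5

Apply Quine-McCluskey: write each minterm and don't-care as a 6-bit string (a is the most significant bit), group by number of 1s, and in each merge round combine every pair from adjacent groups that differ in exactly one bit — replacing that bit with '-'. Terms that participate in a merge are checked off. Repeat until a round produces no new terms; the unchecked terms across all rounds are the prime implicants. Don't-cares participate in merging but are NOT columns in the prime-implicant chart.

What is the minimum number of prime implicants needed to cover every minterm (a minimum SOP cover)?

Round 0: 000001✓ 000100✓ 000101✓ 000110✓ 001010✓ 001101✓ 001110✓ 001111✓ 010000✓ 010001✓ 010100✓ 010101✓ 011001✓ 011010✓ 011110✓ 100001✓ 100101✓ 100110✓ 101001✓ 101011✓ 110011✓ 110100✓ 111000✓ 111011✓ 111100✓
Round 1: -00001✓ -00101✓ -00110 -10100 0-0001✓ 0-0100✓ 0-0101✓ 0-1010✓ 0-1110✓ 00-101 00-110 000-01✓ 0001-0 00010-✓ 001-10✓ 0011-1 00111- 01-001 010-00✓ 010-01✓ 01000-✓ 01010-✓ 011-10✓ 1-1011 10-001 100-01✓ 1010-1 11-011 11-100 111-00
Round 2: -00-01 0-0-01 0-010- 0-1-10 010-0-
PIs = {-00-01, -00110, -10100, 0-0-01, 0-010-, 0-1-10, 00-101, 00-110, 0001-0, 0011-1, 00111-, 01-001, 010-0-, 1-1011, 10-001, 1010-1, 11-011, 11-100, 111-00}
Coverage chart:
  m1: -00-01,0-0-01
  m6: -00110,00-110,0001-0
  m10: 0-1-10 ←essential
  m13: 00-101,0011-1
  m14: 0-1-10,00-110,00111-
  m15: 0011-1,00111-
  m16: 010-0- ←essential
  m17: 0-0-01,01-001,010-0-
  m20: -10100,0-010-,010-0-
  m21: 0-0-01,0-010-,010-0-
  m25: 01-001 ←essential
  m26: 0-1-10 ←essential
  m30: 0-1-10 ←essential
  m33: -00-01,10-001
  m37: -00-01 ←essential
  m38: -00110 ←essential
  m41: 10-001,1010-1
  m43: 1-1011,1010-1
  m51: 11-011 ←essential
  m52: -10100,11-100
  m56: 111-00 ←essential
  m59: 1-1011,11-011
  m60: 11-100,111-00
Essential: -00-01, -00110, 0-1-10, 01-001, 010-0-, 11-011, 111-00
Petrick residual → -10100, 0011-1, 1010-1
Min cover (10 terms): b'c'e'f + b'c'def' + bc'de'f' + a'cef' + a'b'cdf + a'bd'e'f + a'bc'e' + ab'cd'f + abd'ef + abce'f'

10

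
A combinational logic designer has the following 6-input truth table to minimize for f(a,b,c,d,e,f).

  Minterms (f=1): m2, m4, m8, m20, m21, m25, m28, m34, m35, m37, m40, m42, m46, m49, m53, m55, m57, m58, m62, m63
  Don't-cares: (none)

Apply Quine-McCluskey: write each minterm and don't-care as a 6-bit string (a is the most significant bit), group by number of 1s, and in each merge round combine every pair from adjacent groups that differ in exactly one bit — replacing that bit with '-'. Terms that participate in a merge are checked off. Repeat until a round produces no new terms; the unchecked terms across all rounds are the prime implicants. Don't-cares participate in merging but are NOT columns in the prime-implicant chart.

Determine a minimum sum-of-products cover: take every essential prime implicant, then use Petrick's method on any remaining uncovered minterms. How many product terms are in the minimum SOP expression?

11

Round 0: 000010✓ 000100✓ 001000✓ 010100✓ 010101✓ 011001✓ 011100✓ 100010✓ 100011✓ 100101✓ 101000✓ 101010✓ 101110✓ 110001✓ 110101✓ 110111✓ 111001✓ 111010✓ 111110✓ 111111✓
Round 1: -00010 -01000 -10101 -11001 0-0100 01-100 01010- 1-0101 1-1010✓ 1-1110✓ 10-010 10001- 101-10✓ 1010-0 11-001 11-111 110-01 1101-1 111-10✓ 11111-
Round 2: 1-1-10
PIs = {-00010, -01000, -10101, -11001, 0-0100, 01-100, 01010-, 1-0101, 1-1-10, 10-010, 10001-, 1010-0, 11-001, 11-111, 110-01, 1101-1, 11111-}
Coverage chart:
  m2: -00010 ←essential
  m4: 0-0100 ←essential
  m8: -01000 ←essential
  m20: 0-0100,01-100,01010-
  m21: -10101,01010-
  m25: -11001 ←essential
  m28: 01-100 ←essential
  m34: -00010,10-010,10001-
  m35: 10001- ←essential
  m37: 1-0101 ←essential
  m40: -01000,1010-0
  m42: 1-1-10,10-010,1010-0
  m46: 1-1-10 ←essential
  m49: 11-001,110-01
  m53: -10101,1-0101,110-01,1101-1
  m55: 11-111,1101-1
  m57: -11001,11-001
  m58: 1-1-10 ←essential
  m62: 1-1-10,11111-
  m63: 11-111,11111-
Essential: -00010, -01000, -11001, 0-0100, 01-100, 1-0101, 1-1-10, 10001-
Petrick residual → -10101, 11-001, 11-111
Min cover (11 terms): b'c'd'ef' + b'cd'e'f' + bc'de'f + bcd'e'f + a'c'de'f' + a'bde'f' + ac'de'f + acef' + ab'c'd'e + abd'e'f + abdef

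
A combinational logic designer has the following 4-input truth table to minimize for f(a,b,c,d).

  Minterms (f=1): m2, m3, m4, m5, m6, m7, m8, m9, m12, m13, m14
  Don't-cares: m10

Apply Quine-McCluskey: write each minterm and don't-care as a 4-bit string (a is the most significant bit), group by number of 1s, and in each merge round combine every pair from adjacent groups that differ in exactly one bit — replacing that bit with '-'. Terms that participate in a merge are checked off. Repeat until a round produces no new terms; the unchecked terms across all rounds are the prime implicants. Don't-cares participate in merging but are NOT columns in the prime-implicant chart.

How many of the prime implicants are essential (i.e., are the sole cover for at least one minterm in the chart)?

[col 0] 0010*, 0011*, 0100*, 0101*, 0110*, 0111*, 1000*, 1001*, 1010*, 1100*, 1101*, 1110*
[col 1] -010*, -100*, -101*, -110*, 0-10*, 0-11*, 001-*, 01-0*, 01-1*, 010-*, 011-*, 1-00*, 1-01*, 1-10*, 10-0*, 100-*, 11-0*, 110-*
[col 2] --10, -1-0, -10-, 0-1-, 01--, 1--0, 1-0-
Prime implicants: --10, -1-0, -10-, 0-1-, 01--, 1--0, 1-0-
PI chart (minterm → PIs covering it):
  2 | --10,0-1-
  3 | 0-1-  (sole → essential)
  4 | -1-0,-10-,01--
  5 | -10-,01--
  6 | --10,-1-0,0-1-,01--
  7 | 0-1-,01--
  8 | 1--0,1-0-
  9 | 1-0-  (sole → essential)
  12 | -1-0,-10-,1--0,1-0-
  13 | -10-,1-0-
  14 | --10,-1-0,1--0
Essential prime implicants: 0-1-, 1-0-

2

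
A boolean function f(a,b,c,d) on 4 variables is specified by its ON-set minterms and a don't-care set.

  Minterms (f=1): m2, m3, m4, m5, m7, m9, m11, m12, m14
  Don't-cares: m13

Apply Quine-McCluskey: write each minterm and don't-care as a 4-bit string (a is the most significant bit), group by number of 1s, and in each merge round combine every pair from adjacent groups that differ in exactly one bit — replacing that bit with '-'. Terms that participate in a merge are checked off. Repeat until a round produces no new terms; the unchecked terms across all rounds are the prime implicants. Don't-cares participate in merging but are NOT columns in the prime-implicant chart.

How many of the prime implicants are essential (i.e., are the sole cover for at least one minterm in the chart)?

Round 0: 0010✓ 0011✓ 0100✓ 0101✓ 0111✓ 1001✓ 1011✓ 1100✓ 1101✓ 1110✓
Round 1: -011 -100✓ -101✓ 0-11 001- 01-1 010-✓ 1-01 10-1 11-0 110-✓
Round 2: -10-
PIs = {-011, -10-, 0-11, 001-, 01-1, 1-01, 10-1, 11-0}
Coverage chart:
  m2: 001- ←essential
  m3: -011,0-11,001-
  m4: -10- ←essential
  m5: -10-,01-1
  m7: 0-11,01-1
  m9: 1-01,10-1
  m11: -011,10-1
  m12: -10-,11-0
  m14: 11-0 ←essential
Essential: -10-, 001-, 11-0

3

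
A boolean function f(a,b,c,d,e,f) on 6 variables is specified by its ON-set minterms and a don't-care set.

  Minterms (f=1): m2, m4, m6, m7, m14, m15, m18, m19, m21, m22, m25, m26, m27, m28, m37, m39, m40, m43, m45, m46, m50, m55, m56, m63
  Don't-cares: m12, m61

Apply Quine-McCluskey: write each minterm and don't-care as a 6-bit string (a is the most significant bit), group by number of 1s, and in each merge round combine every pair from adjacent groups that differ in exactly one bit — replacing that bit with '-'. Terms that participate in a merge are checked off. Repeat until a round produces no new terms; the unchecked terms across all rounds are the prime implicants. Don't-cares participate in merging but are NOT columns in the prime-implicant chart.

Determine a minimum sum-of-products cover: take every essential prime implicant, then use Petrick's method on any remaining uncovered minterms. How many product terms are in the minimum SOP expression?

size-2^0 implicants → 000010(✓)  000100(✓)  000110(✓)  000111(✓)  001100(✓)  001110(✓)  001111(✓)  010010(✓)  010011(✓)  010101  010110(✓)  011001(✓)  011010(✓)  011011(✓)  011100(✓)  100101(✓)  100111(✓)  101000(✓)  101011  101101(✓)  101110(✓)  110010(✓)  110111(✓)  111000(✓)  111101(✓)  111111(✓)
size-2^1 implicants → -00111  -01110  -10010  0-0010(✓)  0-0110(✓)  0-1100  00-100(✓)  00-110(✓)  00-111(✓)  000-10(✓)  0001-0(✓)  00011-(✓)  0011-0(✓)  00111-(✓)  01-010(✓)  01-011(✓)  010-10(✓)  01001-(✓)  0110-1  01101-(✓)  1-0111  1-1000  1-1101  10-101  1001-1  11-111  1111-1
size-2^2 implicants → 0-0-10  00-1-0  00-11-  01-01-
Unchecked terms (primes): -00111, -01110, -10010, 0-0-10, 0-1100, 00-1-0, 00-11-, 01-01-, 010101, 0110-1, 1-0111, 1-1000, 1-1101, 10-101, 1001-1, 101011, 11-111, 1111-1
Minterm coverage:
  m2 ⊆ 0-0-10 [E]
  m4 ⊆ 00-1-0 [E]
  m6 ⊆ 0-0-10,00-1-0,00-11-
  m7 ⊆ -00111,00-11-
  m14 ⊆ -01110,00-1-0,00-11-
  m15 ⊆ 00-11- [E]
  m18 ⊆ -10010,0-0-10,01-01-
  m19 ⊆ 01-01- [E]
  m21 ⊆ 010101 [E]
  m22 ⊆ 0-0-10 [E]
  m25 ⊆ 0110-1 [E]
  m26 ⊆ 01-01- [E]
  m27 ⊆ 01-01-,0110-1
  m28 ⊆ 0-1100 [E]
  m37 ⊆ 10-101,1001-1
  m39 ⊆ -00111,1-0111,1001-1
  m40 ⊆ 1-1000 [E]
  m43 ⊆ 101011 [E]
  m45 ⊆ 1-1101,10-101
  m46 ⊆ -01110 [E]
  m50 ⊆ -10010 [E]
  m55 ⊆ 1-0111,11-111
  m56 ⊆ 1-1000 [E]
  m63 ⊆ 11-111,1111-1
E = {-01110, -10010, 0-0-10, 0-1100, 00-1-0, 00-11-, 01-01-, 010101, 0110-1, 1-1000, 101011}
Petrick residual → -00111, 10-101, 11-111
Cover = b'c'def + b'cdef' + bc'd'ef' + a'c'ef' + a'cde'f' + a'b'df' + a'b'de + a'bd'e + a'bc'de'f + a'bcd'f + acd'e'f' + ab'de'f + ab'cd'ef + abdef  |cover|=14

14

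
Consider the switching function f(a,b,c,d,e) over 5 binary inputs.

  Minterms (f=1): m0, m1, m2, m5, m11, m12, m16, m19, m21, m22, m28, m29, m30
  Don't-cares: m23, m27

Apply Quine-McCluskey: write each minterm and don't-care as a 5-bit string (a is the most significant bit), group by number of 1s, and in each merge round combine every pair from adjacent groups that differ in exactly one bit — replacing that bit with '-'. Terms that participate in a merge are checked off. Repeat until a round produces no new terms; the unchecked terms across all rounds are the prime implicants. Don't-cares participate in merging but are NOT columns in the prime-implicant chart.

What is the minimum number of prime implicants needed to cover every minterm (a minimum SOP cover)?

8

[col 0] 00000*, 00001*, 00010*, 00101*, 01011*, 01100*, 10000*, 10011*, 10101*, 10110*, 10111*, 11011*, 11100*, 11101*, 11110*
[col 1] -0000, -0101, -1011, -1100, 00-01, 000-0, 0000-, 1-011, 1-101, 1-110, 10-11, 101-1, 1011-, 111-0, 1110-
Prime implicants: -0000, -0101, -1011, -1100, 00-01, 000-0, 0000-, 1-011, 1-101, 1-110, 10-11, 101-1, 1011-, 111-0, 1110-
PI chart (minterm → PIs covering it):
  0 | -0000,000-0,0000-
  1 | 00-01,0000-
  2 | 000-0  (sole → essential)
  5 | -0101,00-01
  11 | -1011  (sole → essential)
  12 | -1100  (sole → essential)
  16 | -0000  (sole → essential)
  19 | 1-011,10-11
  21 | -0101,1-101,101-1
  22 | 1-110,1011-
  28 | -1100,111-0,1110-
  29 | 1-101,1110-
  30 | 1-110,111-0
Essential prime implicants: -0000, -1011, -1100, 000-0
Petrick residual → 00-01, 1-011, 1-101, 1-110
Minimum SOP uses 8 PIs: b'c'd'e' + bc'de + bcd'e' + a'b'd'e + a'b'c'e' + ac'de + acd'e + acde'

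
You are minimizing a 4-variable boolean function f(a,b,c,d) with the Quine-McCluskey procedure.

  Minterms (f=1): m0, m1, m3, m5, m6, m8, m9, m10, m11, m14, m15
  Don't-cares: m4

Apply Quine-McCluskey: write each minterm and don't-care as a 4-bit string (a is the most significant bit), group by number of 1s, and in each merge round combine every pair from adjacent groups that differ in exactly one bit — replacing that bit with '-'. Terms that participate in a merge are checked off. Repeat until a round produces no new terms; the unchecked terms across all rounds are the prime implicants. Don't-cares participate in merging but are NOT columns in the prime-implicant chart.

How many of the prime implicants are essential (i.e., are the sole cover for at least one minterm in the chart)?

3

Round 0: 0000✓ 0001✓ 0011✓ 0100✓ 0101✓ 0110✓ 1000✓ 1001✓ 1010✓ 1011✓ 1110✓ 1111✓
Round 1: -000✓ -001✓ -011✓ -110 0-00✓ 0-01✓ 00-1✓ 000-✓ 01-0 010-✓ 1-10✓ 1-11✓ 10-0✓ 10-1✓ 100-✓ 101-✓ 111-✓
Round 2: -0-1 -00- 0-0- 1-1- 10--
PIs = {-0-1, -00-, -110, 0-0-, 01-0, 1-1-, 10--}
Coverage chart:
  m0: -00-,0-0-
  m1: -0-1,-00-,0-0-
  m3: -0-1 ←essential
  m5: 0-0- ←essential
  m6: -110,01-0
  m8: -00-,10--
  m9: -0-1,-00-,10--
  m10: 1-1-,10--
  m11: -0-1,1-1-,10--
  m14: -110,1-1-
  m15: 1-1- ←essential
Essential: -0-1, 0-0-, 1-1-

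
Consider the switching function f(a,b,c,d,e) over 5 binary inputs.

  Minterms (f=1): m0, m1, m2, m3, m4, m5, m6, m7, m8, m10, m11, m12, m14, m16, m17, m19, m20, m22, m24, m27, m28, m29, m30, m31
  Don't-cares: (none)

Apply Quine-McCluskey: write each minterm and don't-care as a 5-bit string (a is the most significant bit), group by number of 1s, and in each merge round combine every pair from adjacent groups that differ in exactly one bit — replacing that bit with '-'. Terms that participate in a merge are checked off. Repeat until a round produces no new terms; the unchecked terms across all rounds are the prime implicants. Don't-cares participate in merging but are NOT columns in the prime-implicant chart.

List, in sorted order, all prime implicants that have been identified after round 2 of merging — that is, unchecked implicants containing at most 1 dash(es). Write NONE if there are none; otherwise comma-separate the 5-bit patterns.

11-11

size-2^0 implicants → 00000(✓)  00001(✓)  00010(✓)  00011(✓)  00100(✓)  00101(✓)  00110(✓)  00111(✓)  01000(✓)  01010(✓)  01011(✓)  01100(✓)  01110(✓)  10000(✓)  10001(✓)  10011(✓)  10100(✓)  10110(✓)  11000(✓)  11011(✓)  11100(✓)  11101(✓)  11110(✓)  11111(✓)
size-2^1 implicants → -0000(✓)  -0001(✓)  -0011(✓)  -0100(✓)  -0110(✓)  -1000(✓)  -1011(✓)  -1100(✓)  -1110(✓)  0-000(✓)  0-010(✓)  0-011(✓)  0-100(✓)  0-110(✓)  00-00(✓)  00-01(✓)  00-10(✓)  00-11(✓)  000-0(✓)  000-1(✓)  0000-(✓)  0001-(✓)  001-0(✓)  001-1(✓)  0010-(✓)  0011-(✓)  01-00(✓)  01-10(✓)  010-0(✓)  0101-(✓)  011-0(✓)  1-000(✓)  1-011(✓)  1-100(✓)  1-110(✓)  10-00(✓)  100-1(✓)  1000-(✓)  101-0(✓)  11-00(✓)  11-11  111-0(✓)  111-1(✓)  1110-(✓)  1111-(✓)
size-2^2 implicants → --000(✓)  --011  --100(✓)  --110(✓)  -0-00(✓)  -00-1  -000-  -01-0(✓)  -1-00(✓)  -11-0(✓)  0--00(✓)  0--10(✓)  0-0-0(✓)  0-01-  0-1-0(✓)  00--0(✓)  00--1(✓)  00-0-(✓)  00-1-(✓)  000--(✓)  001--(✓)  01--0(✓)  1--00(✓)  1-1-0(✓)  111--
size-2^3 implicants → ---00  --1-0  0---0  00---
Unchecked terms (primes): ---00, --011, --1-0, -00-1, -000-, 0---0, 0-01-, 00---, 11-11, 111--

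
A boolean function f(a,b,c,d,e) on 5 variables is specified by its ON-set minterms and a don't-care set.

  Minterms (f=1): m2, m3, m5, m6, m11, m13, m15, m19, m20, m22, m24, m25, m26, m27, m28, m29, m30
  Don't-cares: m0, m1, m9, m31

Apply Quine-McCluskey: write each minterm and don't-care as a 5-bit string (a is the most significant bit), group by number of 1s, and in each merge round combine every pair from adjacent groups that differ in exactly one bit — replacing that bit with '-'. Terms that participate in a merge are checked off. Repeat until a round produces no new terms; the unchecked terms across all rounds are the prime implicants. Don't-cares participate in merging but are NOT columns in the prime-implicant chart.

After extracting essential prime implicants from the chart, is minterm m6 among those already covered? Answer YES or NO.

[col 0] 00000*, 00001*, 00010*, 00011*, 00101*, 00110*, 01001*, 01011*, 01101*, 01111*, 10011*, 10100*, 10110*, 11000*, 11001*, 11010*, 11011*, 11100*, 11101*, 11110*, 11111*
[col 1] -0011*, -0110, -1001*, -1011*, -1101*, -1111*, 0-001*, 0-011*, 0-101*, 00-01*, 00-10, 000-0*, 000-1*, 0000-*, 0001-*, 01-01*, 01-11*, 010-1*, 011-1*, 1-011*, 1-100*, 1-110*, 101-0*, 11-00*, 11-01*, 11-10*, 11-11*, 110-0*, 110-1*, 1100-*, 1101-*, 111-0*, 111-1*, 1110-*, 1111-*
[col 2] --011, -1-01*, -1-11*, -10-1*, -11-1*, 0--01, 0-0-1, 000--, 01--1*, 1-1-0, 11--0*, 11--1*, 11-0-*, 11-1-*, 110--*, 111--*
[col 3] -1--1, 11---
Prime implicants: --011, -0110, -1--1, 0--01, 0-0-1, 00-10, 000--, 1-1-0, 11---
PI chart (minterm → PIs covering it):
  2 | 00-10,000--
  3 | --011,0-0-1,000--
  5 | 0--01  (sole → essential)
  6 | -0110,00-10
  11 | --011,-1--1,0-0-1
  13 | -1--1,0--01
  15 | -1--1  (sole → essential)
  19 | --011  (sole → essential)
  20 | 1-1-0  (sole → essential)
  22 | -0110,1-1-0
  24 | 11---  (sole → essential)
  25 | -1--1,11---
  26 | 11---  (sole → essential)
  27 | --011,-1--1,11---
  28 | 1-1-0,11---
  29 | -1--1,11---
  30 | 1-1-0,11---
Essential prime implicants: --011, -1--1, 0--01, 1-1-0, 11---

NO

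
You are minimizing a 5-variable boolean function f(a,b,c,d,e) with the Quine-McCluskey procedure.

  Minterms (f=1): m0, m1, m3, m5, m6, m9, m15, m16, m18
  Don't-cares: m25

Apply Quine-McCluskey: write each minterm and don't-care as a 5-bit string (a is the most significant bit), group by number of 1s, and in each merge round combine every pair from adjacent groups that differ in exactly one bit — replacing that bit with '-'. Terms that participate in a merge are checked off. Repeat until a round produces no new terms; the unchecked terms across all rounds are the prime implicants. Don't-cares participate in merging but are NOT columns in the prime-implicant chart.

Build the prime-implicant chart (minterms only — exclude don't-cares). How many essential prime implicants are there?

5

size-2^0 implicants → 00000(✓)  00001(✓)  00011(✓)  00101(✓)  00110  01001(✓)  01111  10000(✓)  10010(✓)  11001(✓)
size-2^1 implicants → -0000  -1001  0-001  00-01  000-1  0000-  100-0
Unchecked terms (primes): -0000, -1001, 0-001, 00-01, 000-1, 0000-, 00110, 01111, 100-0
Minterm coverage:
  m0 ⊆ -0000,0000-
  m1 ⊆ 0-001,00-01,000-1,0000-
  m3 ⊆ 000-1 [E]
  m5 ⊆ 00-01 [E]
  m6 ⊆ 00110 [E]
  m9 ⊆ -1001,0-001
  m15 ⊆ 01111 [E]
  m16 ⊆ -0000,100-0
  m18 ⊆ 100-0 [E]
E = {00-01, 000-1, 00110, 01111, 100-0}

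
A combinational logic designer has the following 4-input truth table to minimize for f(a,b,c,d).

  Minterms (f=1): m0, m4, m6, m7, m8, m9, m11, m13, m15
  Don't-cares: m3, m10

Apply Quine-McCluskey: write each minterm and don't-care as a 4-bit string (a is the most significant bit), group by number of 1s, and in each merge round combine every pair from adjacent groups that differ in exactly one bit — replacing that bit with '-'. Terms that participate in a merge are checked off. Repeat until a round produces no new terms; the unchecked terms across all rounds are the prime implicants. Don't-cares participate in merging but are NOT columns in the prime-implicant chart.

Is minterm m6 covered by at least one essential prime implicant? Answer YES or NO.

NO

Round 0: 0000✓ 0011✓ 0100✓ 0110✓ 0111✓ 1000✓ 1001✓ 1010✓ 1011✓ 1101✓ 1111✓
Round 1: -000 -011✓ -111✓ 0-00 0-11✓ 01-0 011- 1-01✓ 1-11✓ 10-0✓ 10-1✓ 100-✓ 101-✓ 11-1✓
Round 2: --11 1--1 10--
PIs = {--11, -000, 0-00, 01-0, 011-, 1--1, 10--}
Coverage chart:
  m0: -000,0-00
  m4: 0-00,01-0
  m6: 01-0,011-
  m7: --11,011-
  m8: -000,10--
  m9: 1--1,10--
  m11: --11,1--1,10--
  m13: 1--1 ←essential
  m15: --11,1--1
Essential: 1--1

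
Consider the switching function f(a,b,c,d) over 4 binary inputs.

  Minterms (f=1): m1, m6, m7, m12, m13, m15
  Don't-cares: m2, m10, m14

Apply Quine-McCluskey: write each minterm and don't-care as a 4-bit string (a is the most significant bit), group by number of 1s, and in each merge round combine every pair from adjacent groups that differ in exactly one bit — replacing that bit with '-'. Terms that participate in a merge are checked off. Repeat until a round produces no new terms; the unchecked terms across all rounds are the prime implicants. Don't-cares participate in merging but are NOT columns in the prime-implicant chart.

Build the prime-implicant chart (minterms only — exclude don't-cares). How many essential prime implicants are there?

3

Round 0: 0001 0010✓ 0110✓ 0111✓ 1010✓ 1100✓ 1101✓ 1110✓ 1111✓
Round 1: -010✓ -110✓ -111✓ 0-10✓ 011-✓ 1-10✓ 11-0✓ 11-1✓ 110-✓ 111-✓
Round 2: --10 -11- 11--
PIs = {--10, -11-, 0001, 11--}
Coverage chart:
  m1: 0001 ←essential
  m6: --10,-11-
  m7: -11- ←essential
  m12: 11-- ←essential
  m13: 11-- ←essential
  m15: -11-,11--
Essential: -11-, 0001, 11--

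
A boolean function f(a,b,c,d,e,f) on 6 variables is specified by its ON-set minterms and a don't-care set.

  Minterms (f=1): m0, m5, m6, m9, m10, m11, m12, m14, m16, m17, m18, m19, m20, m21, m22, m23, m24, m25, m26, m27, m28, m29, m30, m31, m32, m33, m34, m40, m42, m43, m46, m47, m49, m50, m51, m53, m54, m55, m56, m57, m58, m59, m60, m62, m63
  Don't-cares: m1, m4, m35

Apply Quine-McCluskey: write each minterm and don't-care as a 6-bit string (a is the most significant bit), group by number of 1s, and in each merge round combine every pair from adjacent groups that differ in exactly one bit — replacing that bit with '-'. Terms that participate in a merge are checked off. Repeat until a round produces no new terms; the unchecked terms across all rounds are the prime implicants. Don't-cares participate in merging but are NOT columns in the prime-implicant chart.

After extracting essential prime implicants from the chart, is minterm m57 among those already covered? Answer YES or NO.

NO

Round 0: 000000✓ 000001✓ 000100✓ 000101✓ 000110✓ 001001✓ 001010✓ 001011✓ 001100✓ 001110✓ 010000✓ 010001✓ 010010✓ 010011✓ 010100✓ 010101✓ 010110✓ 010111✓ 011000✓ 011001✓ 011010✓ 011011✓ 011100✓ 011101✓ 011110✓ 011111✓ 100000✓ 100001✓ 100010✓ 100011✓ 101000✓ 101010✓ 101011✓ 101110✓ 101111✓ 110001✓ 110010✓ 110011✓ 110101✓ 110110✓ 110111✓ 111000✓ 111001✓ 111010✓ 111011✓ 111100✓ 111110✓ 111111✓
Round 1: -00000✓ -00001✓ -01010✓ -01011✓ -01110✓ -10001✓ -10010✓ -10011✓ -10101✓ -10110✓ -10111✓ -11000✓ -11001✓ -11010✓ -11011✓ -11100✓ -11110✓ -11111✓ 0-0000✓ 0-0001✓ 0-0100✓ 0-0101✓ 0-0110✓ 0-1001✓ 0-1010✓ 0-1011✓ 0-1100✓ 0-1110✓ 00-001✓ 00-100✓ 00-110✓ 000-00✓ 000-01✓ 00000-✓ 0001-0✓ 00010-✓ 001-10✓ 0010-1✓ 00101-✓ 0011-0✓ 01-000✓ 01-001✓ 01-010✓ 01-011✓ 01-100✓ 01-101✓ 01-110✓ 01-111✓ 010-00✓ 010-01✓ 010-10✓ 010-11✓ 0100-0✓ 0100-1✓ 01000-✓ 01001-✓ 0101-0✓ 0101-1✓ 01010-✓ 01011-✓ 011-00✓ 011-01✓ 011-10✓ 011-11✓ 0110-0✓ 0110-1✓ 01100-✓ 01101-✓ 0111-0✓ 0111-1✓ 01110-✓ 01111-✓ 1-0001✓ 1-0010✓ 1-0011✓ 1-1000✓ 1-1010✓ 1-1011✓ 1-1110✓ 1-1111✓ 10-000✓ 10-010✓ 10-011✓ 1000-0✓ 1000-1✓ 10000-✓ 10001-✓ 101-10✓ 101-11✓ 1010-0✓ 10101-✓ 10111-✓ 11-001✓ 11-010✓ 11-011✓ 11-110✓ 11-111✓ 110-01✓ 110-10✓ 110-11✓ 1100-1✓ 11001-✓ 1101-1✓ 11011-✓ 111-00✓ 111-10✓ 111-11✓ 1110-0✓ 1110-1✓ 11100-✓ 11101-✓ 1111-0✓ 11111-✓
Round 2: --0001 --1010✓ --1011✓ --1110✓ -0000- -01-10✓ -0101-✓ -1-001✓ -1-010✓ -1-011✓ -1-110✓ -1-111✓ -10-01✓ -10-10✓ -10-11✓ -100-1✓ -1001-✓ -101-1✓ -1011-✓ -11-00✓ -11-10✓ -11-11✓ -110-0✓ -110-1✓ -1100-✓ -1101-✓ -111-0✓ -1111-✓ 0--001 0--100✓ 0--110✓ 0-0-00✓ 0-0-01✓ 0-000-✓ 0-01-0✓ 0-010-✓ 0-1-10✓ 0-10-1 0-101-✓ 0-11-0✓ 00-1-0✓ 000-0-✓ 01--00✓ 01--01✓ 01--10✓ 01--11✓ 01-0-0✓ 01-0-1✓ 01-00-✓ 01-01-✓ 01-1-0✓ 01-1-1✓ 01-10-✓ 01-11-✓ 010--0✓ 010--1✓ 010-0-✓ 010-1-✓ 0100--✓ 0101--✓ 011--0✓ 011--1✓ 011-0-✓ 011-1-✓ 0110--✓ 0111--✓ 1--010✓ 1--011✓ 1-00-1 1-001-✓ 1-1-10✓ 1-1-11✓ 1-10-0 1-101-✓ 1-111-✓ 10-0-0 10-01-✓ 1000-- 101-1-✓ 11--10✓ 11--11✓ 11-0-1✓ 11-01-✓ 11-11-✓ 110--1✓ 110-1-✓ 111--0✓ 111-1-✓ 1110--✓
Round 3: --1-10 --101- -1--10✓ -1--11✓ -1-0-1 -1-01-✓ -1-11-✓ -10--1 -10-1-✓ -11--0 -11-1-✓ -110-- 0--1-0 0-0-0- 01---0✓ 01---1✓ 01--0-✓ 01--1-✓ 01-0--✓ 01-1--✓ 010---✓ 011---✓ 1--01- 1-1-1- 11--1-✓
Round 4: -1--1- 01----
PIs = {--0001, --1-10, --101-, -0000-, -1--1-, -1-0-1, -10--1, -11--0, -110--, 0--001, 0--1-0, 0-0-0-, 0-10-1, 01----, 1--01-, 1-00-1, 1-1-1-, 1-10-0, 10-0-0, 1000--}
Coverage chart:
  m0: -0000-,0-0-0-
  m5: 0-0-0- ←essential
  m6: 0--1-0 ←essential
  m9: 0--001,0-10-1
  m10: --1-10,--101-
  m11: --101-,0-10-1
  m12: 0--1-0 ←essential
  m14: --1-10,0--1-0
  m16: 0-0-0-,01----
  m17: --0001,-1-0-1,-10--1,0--001,0-0-0-,01----
  m18: -1--1-,01----
  m19: -1--1-,-1-0-1,-10--1,01----
  m20: 0--1-0,0-0-0-,01----
  m21: -10--1,0-0-0-,01----
  m22: -1--1-,0--1-0,01----
  m23: -1--1-,-10--1,01----
  m24: -11--0,-110--,01----
  m25: -1-0-1,-110--,0--001,0-10-1,01----
  m26: --1-10,--101-,-1--1-,-11--0,-110--,01----
  m27: --101-,-1--1-,-1-0-1,-110--,0-10-1,01----
  m28: -11--0,0--1-0,01----
  m29: 01---- ←essential
  m30: --1-10,-1--1-,-11--0,0--1-0,01----
  m31: -1--1-,01----
  m32: -0000-,10-0-0,1000--
  m33: --0001,-0000-,1-00-1,1000--
  m34: 1--01-,10-0-0,1000--
  m40: 1-10-0,10-0-0
  m42: --1-10,--101-,1--01-,1-1-1-,1-10-0,10-0-0
  m43: --101-,1--01-,1-1-1-
  m46: --1-10,1-1-1-
  m47: 1-1-1- ←essential
  m49: --0001,-1-0-1,-10--1,1-00-1
  m50: -1--1-,1--01-
  m51: -1--1-,-1-0-1,-10--1,1--01-,1-00-1
  m53: -10--1 ←essential
  m54: -1--1- ←essential
  m55: -1--1-,-10--1
  m56: -11--0,-110--,1-10-0
  m57: -1-0-1,-110--
  m58: --1-10,--101-,-1--1-,-11--0,-110--,1--01-,1-1-1-,1-10-0
  m59: --101-,-1--1-,-1-0-1,-110--,1--01-,1-1-1-
  m60: -11--0 ←essential
  m62: --1-10,-1--1-,-11--0,1-1-1-
  m63: -1--1-,1-1-1-
Essential: -1--1-, -10--1, -11--0, 0--1-0, 0-0-0-, 01----, 1-1-1-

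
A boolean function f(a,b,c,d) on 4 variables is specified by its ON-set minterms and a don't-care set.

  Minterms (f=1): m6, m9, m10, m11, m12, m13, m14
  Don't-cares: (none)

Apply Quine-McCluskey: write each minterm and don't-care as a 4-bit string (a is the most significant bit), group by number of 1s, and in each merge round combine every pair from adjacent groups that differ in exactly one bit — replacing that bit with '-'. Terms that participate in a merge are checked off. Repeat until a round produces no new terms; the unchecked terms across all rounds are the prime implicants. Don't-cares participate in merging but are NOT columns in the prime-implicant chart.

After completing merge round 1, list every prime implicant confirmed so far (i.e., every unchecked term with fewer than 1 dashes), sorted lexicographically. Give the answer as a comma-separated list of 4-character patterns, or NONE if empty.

NONE

size-2^0 implicants → 0110(✓)  1001(✓)  1010(✓)  1011(✓)  1100(✓)  1101(✓)  1110(✓)
size-2^1 implicants → -110  1-01  1-10  10-1  101-  11-0  110-
Unchecked terms (primes): -110, 1-01, 1-10, 10-1, 101-, 11-0, 110-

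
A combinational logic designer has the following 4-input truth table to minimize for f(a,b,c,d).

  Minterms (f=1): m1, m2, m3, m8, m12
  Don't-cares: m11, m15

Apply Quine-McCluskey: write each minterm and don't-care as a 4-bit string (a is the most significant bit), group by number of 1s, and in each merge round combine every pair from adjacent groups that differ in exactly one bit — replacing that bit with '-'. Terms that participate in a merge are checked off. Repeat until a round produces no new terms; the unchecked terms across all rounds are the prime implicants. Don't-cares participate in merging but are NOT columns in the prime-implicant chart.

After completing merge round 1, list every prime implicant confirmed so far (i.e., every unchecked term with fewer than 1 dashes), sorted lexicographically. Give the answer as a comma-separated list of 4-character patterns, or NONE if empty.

NONE

Round 0: 0001✓ 0010✓ 0011✓ 1000✓ 1011✓ 1100✓ 1111✓
Round 1: -011 00-1 001- 1-00 1-11
PIs = {-011, 00-1, 001-, 1-00, 1-11}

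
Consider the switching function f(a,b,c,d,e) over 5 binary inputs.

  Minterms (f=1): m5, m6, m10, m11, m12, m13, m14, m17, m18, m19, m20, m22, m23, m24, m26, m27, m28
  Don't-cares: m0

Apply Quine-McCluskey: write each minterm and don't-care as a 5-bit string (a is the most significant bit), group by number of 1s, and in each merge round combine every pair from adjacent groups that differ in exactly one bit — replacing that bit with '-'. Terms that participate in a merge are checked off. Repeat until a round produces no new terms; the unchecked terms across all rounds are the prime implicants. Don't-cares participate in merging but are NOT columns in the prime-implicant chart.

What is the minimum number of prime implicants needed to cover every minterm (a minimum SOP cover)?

Round 0: 00000 00101✓ 00110✓ 01010✓ 01011✓ 01100✓ 01101✓ 01110✓ 10001✓ 10010✓ 10011✓ 10100✓ 10110✓ 10111✓ 11000✓ 11010✓ 11011✓ 11100✓
Round 1: -0110 -1010✓ -1011✓ -1100 0-101 0-110 01-10 0101-✓ 011-0 0110- 1-010✓ 1-011✓ 1-100 10-10✓ 10-11✓ 100-1 1001-✓ 101-0 1011-✓ 11-00 110-0 1101-✓
Round 2: -101- 1-01- 10-1-
PIs = {-0110, -101-, -1100, 0-101, 0-110, 00000, 01-10, 011-0, 0110-, 1-01-, 1-100, 10-1-, 100-1, 101-0, 11-00, 110-0}
Coverage chart:
  m5: 0-101 ←essential
  m6: -0110,0-110
  m10: -101-,01-10
  m11: -101- ←essential
  m12: -1100,011-0,0110-
  m13: 0-101,0110-
  m14: 0-110,01-10,011-0
  m17: 100-1 ←essential
  m18: 1-01-,10-1-
  m19: 1-01-,10-1-,100-1
  m20: 1-100,101-0
  m22: -0110,10-1-,101-0
  m23: 10-1- ←essential
  m24: 11-00,110-0
  m26: -101-,1-01-,110-0
  m27: -101-,1-01-
  m28: -1100,1-100,11-00
Essential: -101-, 0-101, 10-1-, 100-1
Petrick residual → -0110, 011-0, 1-100, 11-00
Min cover (8 terms): b'cde' + bc'd + a'cd'e + a'bce' + acd'e' + ab'd + ab'c'e + abd'e'

8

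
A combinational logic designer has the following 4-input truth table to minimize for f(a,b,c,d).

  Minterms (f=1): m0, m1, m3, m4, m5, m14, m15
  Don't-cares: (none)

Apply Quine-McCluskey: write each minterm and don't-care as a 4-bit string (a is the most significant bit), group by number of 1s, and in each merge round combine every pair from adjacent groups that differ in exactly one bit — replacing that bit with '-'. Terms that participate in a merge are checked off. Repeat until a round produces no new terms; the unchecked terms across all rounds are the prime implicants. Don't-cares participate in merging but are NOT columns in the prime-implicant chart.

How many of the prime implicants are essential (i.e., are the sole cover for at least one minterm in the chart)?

3

Round 0: 0000✓ 0001✓ 0011✓ 0100✓ 0101✓ 1110✓ 1111✓
Round 1: 0-00✓ 0-01✓ 00-1 000-✓ 010-✓ 111-
Round 2: 0-0-
PIs = {0-0-, 00-1, 111-}
Coverage chart:
  m0: 0-0- ←essential
  m1: 0-0-,00-1
  m3: 00-1 ←essential
  m4: 0-0- ←essential
  m5: 0-0- ←essential
  m14: 111- ←essential
  m15: 111- ←essential
Essential: 0-0-, 00-1, 111-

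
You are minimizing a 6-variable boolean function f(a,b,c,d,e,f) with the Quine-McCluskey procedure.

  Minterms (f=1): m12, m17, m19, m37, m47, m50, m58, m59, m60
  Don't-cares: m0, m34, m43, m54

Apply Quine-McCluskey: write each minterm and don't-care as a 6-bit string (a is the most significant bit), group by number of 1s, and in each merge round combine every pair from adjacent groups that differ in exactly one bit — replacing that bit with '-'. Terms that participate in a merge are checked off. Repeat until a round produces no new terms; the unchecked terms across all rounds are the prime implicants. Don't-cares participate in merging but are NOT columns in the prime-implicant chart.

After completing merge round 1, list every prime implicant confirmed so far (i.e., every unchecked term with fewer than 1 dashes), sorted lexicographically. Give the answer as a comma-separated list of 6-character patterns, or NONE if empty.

[col 0] 000000, 001100, 010001*, 010011*, 100010*, 100101, 101011*, 101111*, 110010*, 110110*, 111010*, 111011*, 111100
[col 1] 0100-1, 1-0010, 1-1011, 101-11, 11-010, 110-10, 11101-
Prime implicants: 000000, 001100, 0100-1, 1-0010, 1-1011, 100101, 101-11, 11-010, 110-10, 11101-, 111100

000000, 001100, 100101, 111100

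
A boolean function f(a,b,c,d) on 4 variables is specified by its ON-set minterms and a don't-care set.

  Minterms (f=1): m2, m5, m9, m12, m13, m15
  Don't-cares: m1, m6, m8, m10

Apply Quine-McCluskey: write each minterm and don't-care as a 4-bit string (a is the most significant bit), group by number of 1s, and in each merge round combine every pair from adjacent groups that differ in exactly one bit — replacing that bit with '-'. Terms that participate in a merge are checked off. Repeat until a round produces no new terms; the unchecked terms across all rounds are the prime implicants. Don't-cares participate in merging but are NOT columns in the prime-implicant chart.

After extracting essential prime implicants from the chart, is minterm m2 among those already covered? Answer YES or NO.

NO

size-2^0 implicants → 0001(✓)  0010(✓)  0101(✓)  0110(✓)  1000(✓)  1001(✓)  1010(✓)  1100(✓)  1101(✓)  1111(✓)
size-2^1 implicants → -001(✓)  -010  -101(✓)  0-01(✓)  0-10  1-00(✓)  1-01(✓)  10-0  100-(✓)  11-1  110-(✓)
size-2^2 implicants → --01  1-0-
Unchecked terms (primes): --01, -010, 0-10, 1-0-, 10-0, 11-1
Minterm coverage:
  m2 ⊆ -010,0-10
  m5 ⊆ --01 [E]
  m9 ⊆ --01,1-0-
  m12 ⊆ 1-0- [E]
  m13 ⊆ --01,1-0-,11-1
  m15 ⊆ 11-1 [E]
E = {--01, 1-0-, 11-1}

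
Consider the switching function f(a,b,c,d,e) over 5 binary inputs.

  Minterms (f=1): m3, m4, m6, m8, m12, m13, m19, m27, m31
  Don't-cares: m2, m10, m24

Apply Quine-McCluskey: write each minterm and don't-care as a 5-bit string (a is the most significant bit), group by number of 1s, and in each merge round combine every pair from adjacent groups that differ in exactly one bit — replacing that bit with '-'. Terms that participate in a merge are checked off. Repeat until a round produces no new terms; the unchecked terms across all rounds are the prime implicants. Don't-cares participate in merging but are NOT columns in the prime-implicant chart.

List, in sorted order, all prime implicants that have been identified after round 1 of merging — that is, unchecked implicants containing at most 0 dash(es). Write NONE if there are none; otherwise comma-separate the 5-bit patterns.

size-2^0 implicants → 00010(✓)  00011(✓)  00100(✓)  00110(✓)  01000(✓)  01010(✓)  01100(✓)  01101(✓)  10011(✓)  11000(✓)  11011(✓)  11111(✓)
size-2^1 implicants → -0011  -1000  0-010  0-100  00-10  0001-  001-0  01-00  010-0  0110-  1-011  11-11
Unchecked terms (primes): -0011, -1000, 0-010, 0-100, 00-10, 0001-, 001-0, 01-00, 010-0, 0110-, 1-011, 11-11

NONE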